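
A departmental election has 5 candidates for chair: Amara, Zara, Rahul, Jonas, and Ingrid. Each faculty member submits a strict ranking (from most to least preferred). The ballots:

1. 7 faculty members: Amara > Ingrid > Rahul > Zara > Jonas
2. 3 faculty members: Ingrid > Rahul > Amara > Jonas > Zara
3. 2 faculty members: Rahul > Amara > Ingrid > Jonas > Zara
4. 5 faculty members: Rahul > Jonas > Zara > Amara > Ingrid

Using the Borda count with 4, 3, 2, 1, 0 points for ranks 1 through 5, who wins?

Rahul

Amara: 7·4 + 3·2 + 2·3 + 5·1 = 45
Zara: 7·1 + 3·0 + 2·0 + 5·2 = 17
Rahul: 7·2 + 3·3 + 2·4 + 5·4 = 51
Jonas: 7·0 + 3·1 + 2·1 + 5·3 = 20
Ingrid: 7·3 + 3·4 + 2·2 + 5·0 = 37
Rahul has the highest Borda score (51).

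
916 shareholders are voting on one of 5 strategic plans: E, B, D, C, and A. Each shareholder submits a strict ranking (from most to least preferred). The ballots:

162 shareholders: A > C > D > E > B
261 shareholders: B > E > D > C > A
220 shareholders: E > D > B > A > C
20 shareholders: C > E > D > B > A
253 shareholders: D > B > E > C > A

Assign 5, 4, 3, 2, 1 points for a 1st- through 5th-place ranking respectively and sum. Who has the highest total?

E: 162·2 + 261·4 + 220·5 + 20·4 + 253·3 = 3307
B: 162·1 + 261·5 + 220·3 + 20·2 + 253·4 = 3179
D: 162·3 + 261·3 + 220·4 + 20·3 + 253·5 = 3474
C: 162·4 + 261·2 + 220·1 + 20·5 + 253·2 = 1996
A: 162·5 + 261·1 + 220·2 + 20·1 + 253·1 = 1784
D has the highest Borda score (3474).

D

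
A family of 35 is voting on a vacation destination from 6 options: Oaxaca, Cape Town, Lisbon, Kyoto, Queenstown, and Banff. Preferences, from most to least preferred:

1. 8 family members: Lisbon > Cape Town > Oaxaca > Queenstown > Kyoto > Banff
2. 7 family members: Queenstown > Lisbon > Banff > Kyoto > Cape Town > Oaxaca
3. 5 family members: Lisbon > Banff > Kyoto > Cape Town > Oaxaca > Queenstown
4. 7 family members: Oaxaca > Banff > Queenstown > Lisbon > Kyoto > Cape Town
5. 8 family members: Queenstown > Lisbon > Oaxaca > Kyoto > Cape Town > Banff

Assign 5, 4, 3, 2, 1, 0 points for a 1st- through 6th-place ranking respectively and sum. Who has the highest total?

Lisbon

Oaxaca: 8·3 + 7·0 + 5·1 + 7·5 + 8·3 = 88
Cape Town: 8·4 + 7·1 + 5·2 + 7·0 + 8·1 = 57
Lisbon: 8·5 + 7·4 + 5·5 + 7·2 + 8·4 = 139
Kyoto: 8·1 + 7·2 + 5·3 + 7·1 + 8·2 = 60
Queenstown: 8·2 + 7·5 + 5·0 + 7·3 + 8·5 = 112
Banff: 8·0 + 7·3 + 5·4 + 7·4 + 8·0 = 69
Lisbon has the highest Borda score (139).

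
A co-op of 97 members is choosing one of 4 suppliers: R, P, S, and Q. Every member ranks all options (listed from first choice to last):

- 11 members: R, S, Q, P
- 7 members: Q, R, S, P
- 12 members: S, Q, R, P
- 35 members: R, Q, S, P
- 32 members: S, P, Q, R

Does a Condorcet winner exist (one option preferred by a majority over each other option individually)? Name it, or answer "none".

none

Checking pairwise contests:
Q beats R 51–46.
R beats P 65–32.
R beats S 53–44.
S beats Q 55–42.
Every option loses at least one head-to-head, so there is no Condorcet winner.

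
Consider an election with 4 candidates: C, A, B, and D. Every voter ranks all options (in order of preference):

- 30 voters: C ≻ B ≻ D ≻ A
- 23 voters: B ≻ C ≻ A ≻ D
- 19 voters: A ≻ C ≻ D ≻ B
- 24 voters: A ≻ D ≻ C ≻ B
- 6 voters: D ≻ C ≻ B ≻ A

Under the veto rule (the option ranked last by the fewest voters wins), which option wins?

Last-place votes: C 0, A 36, B 43, D 23.
C is ranked last by the fewest voters, so C wins.

C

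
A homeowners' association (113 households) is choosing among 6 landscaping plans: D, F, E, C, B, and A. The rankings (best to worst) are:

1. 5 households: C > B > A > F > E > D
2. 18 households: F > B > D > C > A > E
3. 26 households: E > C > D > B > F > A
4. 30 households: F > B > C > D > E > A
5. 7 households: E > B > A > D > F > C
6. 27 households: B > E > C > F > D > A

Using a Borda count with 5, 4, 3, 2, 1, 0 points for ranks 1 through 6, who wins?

B

D: 5·0 + 18·3 + 26·3 + 30·2 + 7·2 + 27·1 = 233
F: 5·2 + 18·5 + 26·1 + 30·5 + 7·1 + 27·2 = 337
E: 5·1 + 18·0 + 26·5 + 30·1 + 7·5 + 27·4 = 308
C: 5·5 + 18·2 + 26·4 + 30·3 + 7·0 + 27·3 = 336
B: 5·4 + 18·4 + 26·2 + 30·4 + 7·4 + 27·5 = 427
A: 5·3 + 18·1 + 26·0 + 30·0 + 7·3 + 27·0 = 54
B has the highest Borda score (427).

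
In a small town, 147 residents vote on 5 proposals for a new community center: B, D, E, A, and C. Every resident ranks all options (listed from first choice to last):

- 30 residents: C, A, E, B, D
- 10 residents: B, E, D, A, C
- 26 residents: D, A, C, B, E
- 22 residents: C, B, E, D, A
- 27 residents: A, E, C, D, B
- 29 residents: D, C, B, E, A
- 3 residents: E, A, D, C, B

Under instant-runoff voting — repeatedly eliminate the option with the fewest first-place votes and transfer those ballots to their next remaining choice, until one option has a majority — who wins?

Round 1: B 10, D 55, E 3, A 27, C 52. Eliminate E.
Round 2: B 10, D 55, A 30, C 52. Eliminate B.
Round 3: D 65, A 30, C 52. Eliminate A.
Round 4: D 68, C 79. C has a majority.

C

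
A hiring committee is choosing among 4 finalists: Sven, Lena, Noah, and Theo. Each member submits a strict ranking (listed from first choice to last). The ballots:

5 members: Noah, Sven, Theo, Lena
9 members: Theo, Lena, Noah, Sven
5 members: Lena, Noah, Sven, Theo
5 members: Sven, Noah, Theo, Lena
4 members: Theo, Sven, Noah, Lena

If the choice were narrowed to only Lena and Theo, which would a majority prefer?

Voters preferring Lena to Theo: 5; preferring Theo to Lena: 23.
Theo wins the head-to-head.

Theo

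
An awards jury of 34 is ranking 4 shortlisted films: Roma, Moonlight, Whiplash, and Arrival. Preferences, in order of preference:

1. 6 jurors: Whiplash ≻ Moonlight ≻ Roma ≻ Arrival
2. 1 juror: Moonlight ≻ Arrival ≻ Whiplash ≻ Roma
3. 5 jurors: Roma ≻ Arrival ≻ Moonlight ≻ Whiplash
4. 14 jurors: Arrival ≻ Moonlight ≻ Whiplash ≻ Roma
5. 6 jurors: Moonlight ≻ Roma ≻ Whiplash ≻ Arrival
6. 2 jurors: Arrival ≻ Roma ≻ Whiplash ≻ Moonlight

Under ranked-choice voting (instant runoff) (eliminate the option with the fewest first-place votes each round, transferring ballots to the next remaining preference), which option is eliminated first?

Round 1: Roma 5, Moonlight 7, Whiplash 6, Arrival 16. Eliminate Roma.

Roma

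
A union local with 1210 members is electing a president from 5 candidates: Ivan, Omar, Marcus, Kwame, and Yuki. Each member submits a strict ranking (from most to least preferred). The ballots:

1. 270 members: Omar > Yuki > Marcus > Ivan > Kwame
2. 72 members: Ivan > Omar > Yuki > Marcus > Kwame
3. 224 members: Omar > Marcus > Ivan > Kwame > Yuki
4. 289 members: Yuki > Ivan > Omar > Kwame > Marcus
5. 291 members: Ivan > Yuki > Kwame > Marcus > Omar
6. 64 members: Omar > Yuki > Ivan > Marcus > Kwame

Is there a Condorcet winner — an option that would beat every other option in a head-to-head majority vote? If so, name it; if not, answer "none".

Checking pairwise contests:
Yuki beats Ivan 623–587.
Ivan beats Omar 652–558.
Ivan beats Marcus 716–494.
Ivan beats Kwame 1210–0.
Omar beats Yuki 630–580.
Every option loses at least one head-to-head, so there is no Condorcet winner.

none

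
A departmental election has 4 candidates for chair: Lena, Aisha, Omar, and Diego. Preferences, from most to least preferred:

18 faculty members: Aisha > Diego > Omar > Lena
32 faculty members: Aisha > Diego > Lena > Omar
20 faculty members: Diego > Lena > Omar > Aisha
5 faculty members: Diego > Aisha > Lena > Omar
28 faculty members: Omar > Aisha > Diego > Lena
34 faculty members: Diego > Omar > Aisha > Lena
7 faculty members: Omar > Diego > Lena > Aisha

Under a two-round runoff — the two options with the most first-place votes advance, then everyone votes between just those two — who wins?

Round 1 first-place votes: Lena 0, Aisha 50, Omar 35, Diego 59.
Diego and Aisha advance.
Runoff: Diego is preferred to Aisha by 66 voters; Aisha by 78.
Aisha wins the runoff.

Aisha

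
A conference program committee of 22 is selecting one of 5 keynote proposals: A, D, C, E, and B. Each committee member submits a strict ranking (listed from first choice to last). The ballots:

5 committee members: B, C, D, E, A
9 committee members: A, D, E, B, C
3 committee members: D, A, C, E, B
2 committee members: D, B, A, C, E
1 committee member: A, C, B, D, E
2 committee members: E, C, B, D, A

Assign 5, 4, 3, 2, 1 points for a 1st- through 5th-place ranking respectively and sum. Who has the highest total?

A: 5·1 + 9·5 + 3·4 + 2·3 + 1·5 + 2·1 = 75
D: 5·3 + 9·4 + 3·5 + 2·5 + 1·2 + 2·2 = 82
C: 5·4 + 9·1 + 3·3 + 2·2 + 1·4 + 2·4 = 54
E: 5·2 + 9·3 + 3·2 + 2·1 + 1·1 + 2·5 = 56
B: 5·5 + 9·2 + 3·1 + 2·4 + 1·3 + 2·3 = 63
D has the highest Borda score (82).

D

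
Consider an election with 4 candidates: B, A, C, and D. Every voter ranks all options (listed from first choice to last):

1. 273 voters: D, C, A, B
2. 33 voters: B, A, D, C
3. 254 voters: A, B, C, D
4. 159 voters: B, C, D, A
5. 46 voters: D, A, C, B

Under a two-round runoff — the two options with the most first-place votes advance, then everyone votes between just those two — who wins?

Round 1 first-place votes: B 192, A 254, C 0, D 319.
D and A advance.
Runoff: D is preferred to A by 478 voters; A by 287.
D wins the runoff.

D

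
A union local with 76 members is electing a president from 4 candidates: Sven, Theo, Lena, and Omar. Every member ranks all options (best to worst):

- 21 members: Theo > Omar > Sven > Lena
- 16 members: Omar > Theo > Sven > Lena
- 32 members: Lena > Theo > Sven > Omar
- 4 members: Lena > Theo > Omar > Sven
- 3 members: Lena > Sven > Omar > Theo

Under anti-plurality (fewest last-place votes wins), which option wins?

Last-place votes: Sven 4, Theo 3, Lena 37, Omar 32.
Theo is ranked last by the fewest voters, so Theo wins.

Theo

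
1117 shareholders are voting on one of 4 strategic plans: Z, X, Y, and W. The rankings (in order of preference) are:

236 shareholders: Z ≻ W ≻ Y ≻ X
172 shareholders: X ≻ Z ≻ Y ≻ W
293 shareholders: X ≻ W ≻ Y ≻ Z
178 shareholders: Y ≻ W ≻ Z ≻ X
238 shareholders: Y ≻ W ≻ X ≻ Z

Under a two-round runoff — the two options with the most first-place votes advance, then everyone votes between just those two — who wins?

Y

Round 1 first-place votes: Z 236, X 465, Y 416, W 0.
X and Y advance.
Runoff: X is preferred to Y by 465 voters; Y by 652.
Y wins the runoff.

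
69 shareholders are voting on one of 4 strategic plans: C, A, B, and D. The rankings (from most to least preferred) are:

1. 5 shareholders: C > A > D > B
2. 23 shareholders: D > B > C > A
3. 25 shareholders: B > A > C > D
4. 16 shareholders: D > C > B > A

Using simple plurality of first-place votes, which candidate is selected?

First-place votes: C 5, A 0, B 25, D 39.
D has the most first-place votes.

D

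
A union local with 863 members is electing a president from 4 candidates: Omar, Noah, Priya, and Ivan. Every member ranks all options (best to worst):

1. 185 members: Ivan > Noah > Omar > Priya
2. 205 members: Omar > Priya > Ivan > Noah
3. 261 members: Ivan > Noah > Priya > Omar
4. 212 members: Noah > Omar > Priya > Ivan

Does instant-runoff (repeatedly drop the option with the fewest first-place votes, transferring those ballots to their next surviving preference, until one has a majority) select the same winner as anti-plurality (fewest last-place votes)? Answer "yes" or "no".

Instant-runoff — R1 Omar 205, Noah 212, Priya 0, Ivan 446 (Ivan winner). Winner: Ivan.
Anti-plurality — last-place votes: Omar 261, Noah 205, Priya 185, Ivan 212. Winner: Priya.
The two methods disagree.

no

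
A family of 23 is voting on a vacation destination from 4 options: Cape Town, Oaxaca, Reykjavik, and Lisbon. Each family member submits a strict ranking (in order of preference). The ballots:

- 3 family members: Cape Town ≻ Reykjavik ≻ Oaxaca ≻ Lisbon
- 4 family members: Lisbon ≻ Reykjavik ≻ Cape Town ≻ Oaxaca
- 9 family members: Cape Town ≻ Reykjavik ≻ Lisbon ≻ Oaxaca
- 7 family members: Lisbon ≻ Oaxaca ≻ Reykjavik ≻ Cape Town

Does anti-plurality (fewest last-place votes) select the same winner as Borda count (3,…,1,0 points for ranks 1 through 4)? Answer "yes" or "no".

Anti-plurality — last-place votes: Cape Town 7, Oaxaca 13, Reykjavik 0, Lisbon 3. Winner: Reykjavik.
Borda — scores: Cape Town 40, Oaxaca 17, Reykjavik 39, Lisbon 42. Winner: Lisbon.
The two methods disagree.

no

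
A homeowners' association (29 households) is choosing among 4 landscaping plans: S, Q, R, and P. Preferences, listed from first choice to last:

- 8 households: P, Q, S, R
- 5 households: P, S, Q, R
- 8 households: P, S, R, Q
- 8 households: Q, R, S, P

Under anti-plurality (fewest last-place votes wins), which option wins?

S

Last-place votes: S 0, Q 8, R 13, P 8.
S is ranked last by the fewest voters, so S wins.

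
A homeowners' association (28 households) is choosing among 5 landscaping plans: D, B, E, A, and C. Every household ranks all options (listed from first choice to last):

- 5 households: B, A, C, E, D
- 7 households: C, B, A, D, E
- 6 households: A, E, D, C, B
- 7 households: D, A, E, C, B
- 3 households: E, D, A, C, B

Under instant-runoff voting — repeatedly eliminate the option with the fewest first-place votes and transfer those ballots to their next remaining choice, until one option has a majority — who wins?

Round 1: D 7, B 5, E 3, A 6, C 7. Eliminate E.
Round 2: D 10, B 5, A 6, C 7. Eliminate B.
Round 3: D 10, A 11, C 7. Eliminate C.
Round 4: D 10, A 18. A has a majority.

A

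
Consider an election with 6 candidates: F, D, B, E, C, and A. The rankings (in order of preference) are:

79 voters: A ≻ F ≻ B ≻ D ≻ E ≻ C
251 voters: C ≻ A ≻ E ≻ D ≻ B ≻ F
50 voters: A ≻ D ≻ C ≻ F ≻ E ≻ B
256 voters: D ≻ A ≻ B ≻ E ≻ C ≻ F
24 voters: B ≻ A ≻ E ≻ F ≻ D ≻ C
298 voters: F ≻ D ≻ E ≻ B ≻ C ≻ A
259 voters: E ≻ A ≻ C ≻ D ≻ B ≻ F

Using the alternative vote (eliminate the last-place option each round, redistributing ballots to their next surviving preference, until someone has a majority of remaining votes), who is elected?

Round 1: F 298, D 256, B 24, E 259, C 251, A 129. Eliminate B.
Round 2: F 298, D 256, E 259, C 251, A 153. Eliminate A.
Round 3: F 377, D 306, E 283, C 251. Eliminate C.
Round 4: F 377, D 306, E 534. Eliminate D.
Round 5: F 427, E 790. E has a majority.

E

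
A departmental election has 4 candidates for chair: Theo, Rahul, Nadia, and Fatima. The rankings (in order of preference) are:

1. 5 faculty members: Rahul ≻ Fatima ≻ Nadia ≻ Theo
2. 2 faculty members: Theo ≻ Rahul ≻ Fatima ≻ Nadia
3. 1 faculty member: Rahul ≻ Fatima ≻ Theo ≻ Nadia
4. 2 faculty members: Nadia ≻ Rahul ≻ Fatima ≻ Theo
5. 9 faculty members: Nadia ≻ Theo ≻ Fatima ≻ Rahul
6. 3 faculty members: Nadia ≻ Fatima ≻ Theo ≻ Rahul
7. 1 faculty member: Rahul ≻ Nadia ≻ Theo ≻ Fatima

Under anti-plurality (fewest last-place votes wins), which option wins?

Last-place votes: Theo 7, Rahul 12, Nadia 3, Fatima 1.
Fatima is ranked last by the fewest voters, so Fatima wins.

Fatima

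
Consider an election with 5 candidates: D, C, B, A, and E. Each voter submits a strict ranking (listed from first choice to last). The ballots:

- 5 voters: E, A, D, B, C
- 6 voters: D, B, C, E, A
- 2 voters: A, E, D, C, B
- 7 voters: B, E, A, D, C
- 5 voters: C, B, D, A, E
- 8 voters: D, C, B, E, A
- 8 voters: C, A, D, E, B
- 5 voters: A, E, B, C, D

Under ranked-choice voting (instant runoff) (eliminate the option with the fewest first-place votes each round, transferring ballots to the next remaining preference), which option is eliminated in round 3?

C

Round 1: D 14, C 13, B 7, A 7, E 5. Eliminate E.
Round 2: D 14, C 13, B 7, A 12. Eliminate B.
Round 3: D 14, C 13, A 19. Eliminate C.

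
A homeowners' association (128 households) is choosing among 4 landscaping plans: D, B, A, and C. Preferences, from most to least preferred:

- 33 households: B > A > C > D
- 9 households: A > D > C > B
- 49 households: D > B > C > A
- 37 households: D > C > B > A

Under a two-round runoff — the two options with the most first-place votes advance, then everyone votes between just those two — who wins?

Round 1 first-place votes: D 86, B 33, A 9, C 0.
D and B advance.
Runoff: D is preferred to B by 95 voters; B by 33.
D wins the runoff.

D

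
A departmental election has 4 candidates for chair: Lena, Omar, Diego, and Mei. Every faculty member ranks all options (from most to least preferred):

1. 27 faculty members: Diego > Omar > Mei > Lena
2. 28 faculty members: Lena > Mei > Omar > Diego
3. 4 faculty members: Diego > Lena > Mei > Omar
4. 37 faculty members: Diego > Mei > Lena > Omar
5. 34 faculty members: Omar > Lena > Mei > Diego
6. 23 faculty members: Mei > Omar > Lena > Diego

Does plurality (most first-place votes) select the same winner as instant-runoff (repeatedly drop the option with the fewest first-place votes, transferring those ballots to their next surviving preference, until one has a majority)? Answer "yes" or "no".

Plurality — first-place votes: Lena 28, Omar 34, Diego 68, Mei 23. Winner: Diego.
Instant-runoff — R1 Lena 28, Omar 34, Diego 68, Mei 23 (Mei out); R2 Lena 28, Omar 57, Diego 68 (Lena out); R3 Omar 85, Diego 68 (Omar winner). Winner: Omar.
The two methods disagree.

no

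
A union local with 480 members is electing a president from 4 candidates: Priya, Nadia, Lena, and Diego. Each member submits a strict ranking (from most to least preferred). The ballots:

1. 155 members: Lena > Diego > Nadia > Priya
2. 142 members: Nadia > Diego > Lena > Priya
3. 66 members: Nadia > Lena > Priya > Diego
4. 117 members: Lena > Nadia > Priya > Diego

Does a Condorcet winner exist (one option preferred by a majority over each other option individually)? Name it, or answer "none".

Lena vs Priya: 480–0 for Lena.
Lena vs Nadia: 272–208 for Lena.
Lena vs Diego: 338–142 for Lena.
Lena beats every other option head-to-head.

Lena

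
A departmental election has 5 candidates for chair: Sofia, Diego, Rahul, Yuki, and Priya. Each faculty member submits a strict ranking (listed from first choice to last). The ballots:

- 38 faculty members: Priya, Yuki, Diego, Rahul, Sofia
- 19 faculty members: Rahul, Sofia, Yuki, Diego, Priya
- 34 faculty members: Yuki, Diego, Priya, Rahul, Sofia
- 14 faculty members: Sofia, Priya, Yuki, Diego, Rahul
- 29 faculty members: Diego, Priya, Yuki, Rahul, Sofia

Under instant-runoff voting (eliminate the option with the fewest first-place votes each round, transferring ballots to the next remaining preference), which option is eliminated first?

Sofia

Round 1: Sofia 14, Diego 29, Rahul 19, Yuki 34, Priya 38. Eliminate Sofia.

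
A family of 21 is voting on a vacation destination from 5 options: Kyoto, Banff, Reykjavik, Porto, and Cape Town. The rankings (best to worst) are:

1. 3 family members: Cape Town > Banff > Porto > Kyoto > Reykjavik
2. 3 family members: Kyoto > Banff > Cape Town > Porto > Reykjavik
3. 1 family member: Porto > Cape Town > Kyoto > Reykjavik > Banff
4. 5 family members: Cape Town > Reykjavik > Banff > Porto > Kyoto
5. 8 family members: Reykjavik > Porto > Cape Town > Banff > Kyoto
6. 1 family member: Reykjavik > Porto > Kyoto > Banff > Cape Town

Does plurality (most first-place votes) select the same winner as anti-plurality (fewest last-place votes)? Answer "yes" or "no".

no

Plurality — first-place votes: Kyoto 3, Banff 0, Reykjavik 9, Porto 1, Cape Town 8. Winner: Reykjavik.
Anti-plurality — last-place votes: Kyoto 13, Banff 1, Reykjavik 6, Porto 0, Cape Town 1. Winner: Porto.
The two methods disagree.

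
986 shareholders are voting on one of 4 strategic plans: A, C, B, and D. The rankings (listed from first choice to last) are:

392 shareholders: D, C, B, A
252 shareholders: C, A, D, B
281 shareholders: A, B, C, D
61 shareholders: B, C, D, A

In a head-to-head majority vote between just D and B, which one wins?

Voters preferring D to B: 644; preferring B to D: 342.
D wins the head-to-head.

D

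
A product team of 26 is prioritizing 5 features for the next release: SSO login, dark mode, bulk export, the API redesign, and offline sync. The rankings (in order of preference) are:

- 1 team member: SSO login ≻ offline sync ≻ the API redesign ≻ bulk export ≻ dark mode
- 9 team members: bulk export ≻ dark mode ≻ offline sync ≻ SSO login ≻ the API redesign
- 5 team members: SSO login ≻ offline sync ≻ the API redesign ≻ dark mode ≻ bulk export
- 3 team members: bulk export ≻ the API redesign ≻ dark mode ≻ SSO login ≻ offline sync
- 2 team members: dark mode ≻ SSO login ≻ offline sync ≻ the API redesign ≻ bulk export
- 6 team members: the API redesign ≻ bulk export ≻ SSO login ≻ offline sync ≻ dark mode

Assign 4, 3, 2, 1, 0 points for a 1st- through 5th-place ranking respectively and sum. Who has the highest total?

SSO login: 1·4 + 9·1 + 5·4 + 3·1 + 2·3 + 6·2 = 54
dark mode: 1·0 + 9·3 + 5·1 + 3·2 + 2·4 + 6·0 = 46
bulk export: 1·1 + 9·4 + 5·0 + 3·4 + 2·0 + 6·3 = 67
the API redesign: 1·2 + 9·0 + 5·2 + 3·3 + 2·1 + 6·4 = 47
offline sync: 1·3 + 9·2 + 5·3 + 3·0 + 2·2 + 6·1 = 46
bulk export has the highest Borda score (67).

bulk export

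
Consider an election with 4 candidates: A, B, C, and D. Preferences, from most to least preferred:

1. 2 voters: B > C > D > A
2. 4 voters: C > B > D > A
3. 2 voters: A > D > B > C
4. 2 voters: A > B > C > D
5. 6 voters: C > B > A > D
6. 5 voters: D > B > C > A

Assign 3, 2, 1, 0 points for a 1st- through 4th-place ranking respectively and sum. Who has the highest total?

A: 2·0 + 4·0 + 2·3 + 2·3 + 6·1 + 5·0 = 18
B: 2·3 + 4·2 + 2·1 + 2·2 + 6·2 + 5·2 = 42
C: 2·2 + 4·3 + 2·0 + 2·1 + 6·3 + 5·1 = 41
D: 2·1 + 4·1 + 2·2 + 2·0 + 6·0 + 5·3 = 25
B has the highest Borda score (42).

B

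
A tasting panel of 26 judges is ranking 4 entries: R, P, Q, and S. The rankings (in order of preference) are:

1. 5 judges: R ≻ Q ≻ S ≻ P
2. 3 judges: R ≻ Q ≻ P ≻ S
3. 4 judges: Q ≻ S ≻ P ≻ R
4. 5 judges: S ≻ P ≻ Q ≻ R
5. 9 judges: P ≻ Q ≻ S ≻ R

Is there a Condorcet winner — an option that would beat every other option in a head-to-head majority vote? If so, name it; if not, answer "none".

none

Checking pairwise contests:
P beats R 18–8.
S beats P 14–12.
P beats Q 14–12.
Q beats S 21–5.
Every option loses at least one head-to-head, so there is no Condorcet winner.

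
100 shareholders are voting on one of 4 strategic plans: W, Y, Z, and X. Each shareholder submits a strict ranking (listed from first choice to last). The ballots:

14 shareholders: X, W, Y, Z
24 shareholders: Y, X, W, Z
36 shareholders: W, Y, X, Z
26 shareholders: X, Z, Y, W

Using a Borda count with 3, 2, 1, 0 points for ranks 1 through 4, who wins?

X

W: 14·2 + 24·1 + 36·3 + 26·0 = 160
Y: 14·1 + 24·3 + 36·2 + 26·1 = 184
Z: 14·0 + 24·0 + 36·0 + 26·2 = 52
X: 14·3 + 24·2 + 36·1 + 26·3 = 204
X has the highest Borda score (204).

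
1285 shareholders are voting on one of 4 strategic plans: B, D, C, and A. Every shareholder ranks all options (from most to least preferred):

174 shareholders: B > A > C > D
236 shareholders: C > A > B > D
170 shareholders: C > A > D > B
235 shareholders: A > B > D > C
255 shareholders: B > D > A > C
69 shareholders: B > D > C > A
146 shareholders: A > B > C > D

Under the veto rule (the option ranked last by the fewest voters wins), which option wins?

A

Last-place votes: B 170, D 556, C 490, A 69.
A is ranked last by the fewest voters, so A wins.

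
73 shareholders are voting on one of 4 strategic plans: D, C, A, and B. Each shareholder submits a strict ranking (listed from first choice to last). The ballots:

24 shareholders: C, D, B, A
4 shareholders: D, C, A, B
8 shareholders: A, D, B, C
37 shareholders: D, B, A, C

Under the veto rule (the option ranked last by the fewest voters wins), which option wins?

D

Last-place votes: D 0, C 45, A 24, B 4.
D is ranked last by the fewest voters, so D wins.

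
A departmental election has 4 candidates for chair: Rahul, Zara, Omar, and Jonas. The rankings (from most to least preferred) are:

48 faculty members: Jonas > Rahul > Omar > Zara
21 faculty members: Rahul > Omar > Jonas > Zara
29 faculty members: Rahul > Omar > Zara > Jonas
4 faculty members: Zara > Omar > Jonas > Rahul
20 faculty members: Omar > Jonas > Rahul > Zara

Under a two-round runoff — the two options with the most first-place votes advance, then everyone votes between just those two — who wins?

Jonas

Round 1 first-place votes: Rahul 50, Zara 4, Omar 20, Jonas 48.
Rahul and Jonas advance.
Runoff: Rahul is preferred to Jonas by 50 voters; Jonas by 72.
Jonas wins the runoff.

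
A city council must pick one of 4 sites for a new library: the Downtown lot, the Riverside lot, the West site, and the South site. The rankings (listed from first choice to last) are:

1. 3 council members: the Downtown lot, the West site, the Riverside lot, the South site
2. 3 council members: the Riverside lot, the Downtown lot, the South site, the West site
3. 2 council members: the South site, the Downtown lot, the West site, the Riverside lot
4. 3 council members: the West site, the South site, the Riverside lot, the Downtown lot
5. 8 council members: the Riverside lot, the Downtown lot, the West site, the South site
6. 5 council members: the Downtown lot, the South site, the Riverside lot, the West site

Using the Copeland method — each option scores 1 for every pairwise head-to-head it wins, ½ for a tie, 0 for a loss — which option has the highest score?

the Riverside lot

the Downtown lot: beats the West site and the South site; loses to the Riverside lot → score 2.
the Riverside lot: beats the Downtown lot, the West site, and the South site → score 3.
the West site: beats the South site; loses to the Downtown lot and the Riverside lot → score 1.
the South site: loses to the Downtown lot, the Riverside lot, and the West site → score 0.
the Riverside lot has the best pairwise record.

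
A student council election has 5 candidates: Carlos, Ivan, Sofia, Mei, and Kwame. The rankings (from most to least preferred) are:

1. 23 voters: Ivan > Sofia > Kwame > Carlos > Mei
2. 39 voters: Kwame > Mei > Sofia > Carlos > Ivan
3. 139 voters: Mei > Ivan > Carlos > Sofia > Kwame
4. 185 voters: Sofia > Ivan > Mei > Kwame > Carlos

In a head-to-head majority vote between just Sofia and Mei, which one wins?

Voters preferring Sofia to Mei: 208; preferring Mei to Sofia: 178.
Sofia wins the head-to-head.

Sofia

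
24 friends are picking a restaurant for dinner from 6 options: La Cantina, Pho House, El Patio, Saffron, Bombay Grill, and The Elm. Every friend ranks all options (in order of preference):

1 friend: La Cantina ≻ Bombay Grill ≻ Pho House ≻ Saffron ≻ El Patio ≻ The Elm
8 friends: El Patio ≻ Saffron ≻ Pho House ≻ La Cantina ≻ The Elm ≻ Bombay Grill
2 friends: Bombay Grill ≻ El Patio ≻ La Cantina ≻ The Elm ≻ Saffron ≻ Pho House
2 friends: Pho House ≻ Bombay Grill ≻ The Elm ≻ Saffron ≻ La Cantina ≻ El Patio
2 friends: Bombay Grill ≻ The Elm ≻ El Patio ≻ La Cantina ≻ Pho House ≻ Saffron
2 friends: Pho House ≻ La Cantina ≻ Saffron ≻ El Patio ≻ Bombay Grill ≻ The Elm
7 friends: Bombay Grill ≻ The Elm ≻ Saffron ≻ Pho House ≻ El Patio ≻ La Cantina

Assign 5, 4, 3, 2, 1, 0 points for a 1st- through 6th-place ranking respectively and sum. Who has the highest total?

La Cantina: 1·5 + 8·2 + 2·3 + 2·1 + 2·2 + 2·4 + 7·0 = 41
Pho House: 1·3 + 8·3 + 2·0 + 2·5 + 2·1 + 2·5 + 7·2 = 63
El Patio: 1·1 + 8·5 + 2·4 + 2·0 + 2·3 + 2·2 + 7·1 = 66
Saffron: 1·2 + 8·4 + 2·1 + 2·2 + 2·0 + 2·3 + 7·3 = 67
Bombay Grill: 1·4 + 8·0 + 2·5 + 2·4 + 2·5 + 2·1 + 7·5 = 69
The Elm: 1·0 + 8·1 + 2·2 + 2·3 + 2·4 + 2·0 + 7·4 = 54
Bombay Grill has the highest Borda score (69).

Bombay Grill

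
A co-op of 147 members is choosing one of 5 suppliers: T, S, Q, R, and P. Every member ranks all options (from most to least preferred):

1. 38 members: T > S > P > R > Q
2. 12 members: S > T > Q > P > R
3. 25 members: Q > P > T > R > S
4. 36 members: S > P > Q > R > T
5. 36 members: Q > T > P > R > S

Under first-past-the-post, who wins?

Q

First-place votes: T 38, S 48, Q 61, R 0, P 0.
Q has the most first-place votes.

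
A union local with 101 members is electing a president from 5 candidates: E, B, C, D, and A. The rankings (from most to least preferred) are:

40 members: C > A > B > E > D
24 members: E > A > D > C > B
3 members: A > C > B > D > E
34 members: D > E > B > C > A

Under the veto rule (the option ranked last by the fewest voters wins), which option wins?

C

Last-place votes: E 3, B 24, C 0, D 40, A 34.
C is ranked last by the fewest voters, so C wins.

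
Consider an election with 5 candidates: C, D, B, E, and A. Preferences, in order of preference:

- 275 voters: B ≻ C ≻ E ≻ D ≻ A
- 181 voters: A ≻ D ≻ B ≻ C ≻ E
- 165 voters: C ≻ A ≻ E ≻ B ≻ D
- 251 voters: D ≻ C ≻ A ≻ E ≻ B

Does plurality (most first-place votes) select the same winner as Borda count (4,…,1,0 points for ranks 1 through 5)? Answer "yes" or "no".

no

Plurality — first-place votes: C 165, D 251, B 275, E 0, A 181. Winner: B.
Borda — scores: C 2419, D 1822, B 1627, E 1131, A 1721. Winner: C.
The two methods disagree.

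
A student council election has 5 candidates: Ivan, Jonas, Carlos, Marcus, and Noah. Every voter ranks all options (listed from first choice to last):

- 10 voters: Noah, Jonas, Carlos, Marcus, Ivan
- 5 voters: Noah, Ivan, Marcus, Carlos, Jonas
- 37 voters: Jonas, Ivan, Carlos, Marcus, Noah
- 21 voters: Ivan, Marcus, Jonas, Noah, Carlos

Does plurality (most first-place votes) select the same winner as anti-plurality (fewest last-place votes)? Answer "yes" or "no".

no

Plurality — first-place votes: Ivan 21, Jonas 37, Carlos 0, Marcus 0, Noah 15. Winner: Jonas.
Anti-plurality — last-place votes: Ivan 10, Jonas 5, Carlos 21, Marcus 0, Noah 37. Winner: Marcus.
The two methods disagree.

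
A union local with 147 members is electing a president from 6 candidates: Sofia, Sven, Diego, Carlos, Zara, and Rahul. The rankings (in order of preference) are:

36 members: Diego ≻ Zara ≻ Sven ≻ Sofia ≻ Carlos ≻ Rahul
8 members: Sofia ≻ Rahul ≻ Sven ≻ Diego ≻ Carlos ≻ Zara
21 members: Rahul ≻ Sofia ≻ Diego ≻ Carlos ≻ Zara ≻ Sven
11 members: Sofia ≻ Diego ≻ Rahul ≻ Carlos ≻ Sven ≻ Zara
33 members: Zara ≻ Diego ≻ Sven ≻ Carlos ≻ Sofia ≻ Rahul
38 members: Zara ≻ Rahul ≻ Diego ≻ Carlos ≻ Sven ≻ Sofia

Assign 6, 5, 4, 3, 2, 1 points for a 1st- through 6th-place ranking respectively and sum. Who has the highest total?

Sofia: 36·3 + 8·6 + 21·5 + 11·6 + 33·2 + 38·1 = 431
Sven: 36·4 + 8·4 + 21·1 + 11·2 + 33·4 + 38·2 = 427
Diego: 36·6 + 8·3 + 21·4 + 11·5 + 33·5 + 38·4 = 696
Carlos: 36·2 + 8·2 + 21·3 + 11·3 + 33·3 + 38·3 = 397
Zara: 36·5 + 8·1 + 21·2 + 11·1 + 33·6 + 38·6 = 667
Rahul: 36·1 + 8·5 + 21·6 + 11·4 + 33·1 + 38·5 = 469
Diego has the highest Borda score (696).

Diego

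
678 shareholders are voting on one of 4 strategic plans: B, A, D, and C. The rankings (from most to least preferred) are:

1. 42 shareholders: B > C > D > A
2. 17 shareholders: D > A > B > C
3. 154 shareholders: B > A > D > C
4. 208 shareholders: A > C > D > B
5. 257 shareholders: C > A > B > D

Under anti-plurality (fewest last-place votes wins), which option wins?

Last-place votes: B 208, A 42, D 257, C 171.
A is ranked last by the fewest voters, so A wins.

A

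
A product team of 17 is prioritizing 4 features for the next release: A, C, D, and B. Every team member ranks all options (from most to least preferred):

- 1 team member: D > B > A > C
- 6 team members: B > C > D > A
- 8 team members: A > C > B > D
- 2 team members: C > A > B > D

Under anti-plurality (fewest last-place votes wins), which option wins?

B

Last-place votes: A 6, C 1, D 10, B 0.
B is ranked last by the fewest voters, so B wins.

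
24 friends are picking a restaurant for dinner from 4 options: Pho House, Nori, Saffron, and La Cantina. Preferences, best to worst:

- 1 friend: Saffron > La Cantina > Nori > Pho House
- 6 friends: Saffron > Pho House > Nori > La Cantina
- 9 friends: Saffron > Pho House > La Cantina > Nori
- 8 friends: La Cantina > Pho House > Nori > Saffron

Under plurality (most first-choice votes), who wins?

Saffron

First-place votes: Pho House 0, Nori 0, Saffron 16, La Cantina 8.
Saffron has the most first-place votes.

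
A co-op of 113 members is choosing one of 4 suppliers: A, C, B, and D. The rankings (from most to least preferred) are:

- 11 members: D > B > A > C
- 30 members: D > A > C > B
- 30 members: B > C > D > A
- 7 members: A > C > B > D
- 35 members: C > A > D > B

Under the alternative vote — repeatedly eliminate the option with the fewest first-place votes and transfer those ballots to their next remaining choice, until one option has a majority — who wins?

C

Round 1: A 7, C 35, B 30, D 41. Eliminate A.
Round 2: C 42, B 30, D 41. Eliminate B.
Round 3: C 72, D 41. C has a majority.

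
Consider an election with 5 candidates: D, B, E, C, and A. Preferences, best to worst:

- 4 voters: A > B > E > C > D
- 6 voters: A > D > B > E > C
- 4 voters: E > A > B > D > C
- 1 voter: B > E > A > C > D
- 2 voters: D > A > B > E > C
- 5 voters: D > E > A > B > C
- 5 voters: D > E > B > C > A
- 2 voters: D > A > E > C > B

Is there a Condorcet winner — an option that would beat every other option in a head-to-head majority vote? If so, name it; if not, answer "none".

Checking pairwise contests:
A beats D 15–14.
D beats B 20–9.
D beats E 20–9.
D beats C 24–5.
E beats A 15–14.
Every option loses at least one head-to-head, so there is no Condorcet winner.

none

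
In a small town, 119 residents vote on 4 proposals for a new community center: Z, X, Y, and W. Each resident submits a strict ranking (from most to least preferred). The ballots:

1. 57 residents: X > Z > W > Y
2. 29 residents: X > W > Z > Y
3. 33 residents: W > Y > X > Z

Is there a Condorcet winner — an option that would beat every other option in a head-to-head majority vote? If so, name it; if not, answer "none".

X

X vs Z: 119–0 for X.
X vs Y: 86–33 for X.
X vs W: 86–33 for X.
X beats every other option head-to-head.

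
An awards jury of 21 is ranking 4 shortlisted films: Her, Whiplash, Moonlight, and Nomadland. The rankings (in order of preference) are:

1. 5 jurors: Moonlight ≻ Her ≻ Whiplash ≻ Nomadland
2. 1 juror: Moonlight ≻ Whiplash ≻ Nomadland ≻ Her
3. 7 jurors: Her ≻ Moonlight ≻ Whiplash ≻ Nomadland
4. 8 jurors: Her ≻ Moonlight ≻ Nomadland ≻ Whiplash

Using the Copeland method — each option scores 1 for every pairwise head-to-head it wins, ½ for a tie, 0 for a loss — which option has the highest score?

Her: beats Whiplash, Moonlight, and Nomadland → score 3.
Whiplash: beats Nomadland; loses to Her and Moonlight → score 1.
Moonlight: beats Whiplash and Nomadland; loses to Her → score 2.
Nomadland: loses to Her, Whiplash, and Moonlight → score 0.
Her has the best pairwise record.

Her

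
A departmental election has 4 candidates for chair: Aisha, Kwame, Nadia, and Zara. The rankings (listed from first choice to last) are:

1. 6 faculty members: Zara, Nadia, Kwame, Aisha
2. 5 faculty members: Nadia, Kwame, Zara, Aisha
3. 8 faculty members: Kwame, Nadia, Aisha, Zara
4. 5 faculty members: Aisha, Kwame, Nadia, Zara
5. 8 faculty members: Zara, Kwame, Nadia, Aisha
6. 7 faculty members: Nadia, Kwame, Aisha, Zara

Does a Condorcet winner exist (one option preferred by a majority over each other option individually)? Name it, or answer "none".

Kwame vs Aisha: 34–5 for Kwame.
Kwame vs Nadia: 21–18 for Kwame.
Kwame vs Zara: 25–14 for Kwame.
Kwame beats every other option head-to-head.

Kwame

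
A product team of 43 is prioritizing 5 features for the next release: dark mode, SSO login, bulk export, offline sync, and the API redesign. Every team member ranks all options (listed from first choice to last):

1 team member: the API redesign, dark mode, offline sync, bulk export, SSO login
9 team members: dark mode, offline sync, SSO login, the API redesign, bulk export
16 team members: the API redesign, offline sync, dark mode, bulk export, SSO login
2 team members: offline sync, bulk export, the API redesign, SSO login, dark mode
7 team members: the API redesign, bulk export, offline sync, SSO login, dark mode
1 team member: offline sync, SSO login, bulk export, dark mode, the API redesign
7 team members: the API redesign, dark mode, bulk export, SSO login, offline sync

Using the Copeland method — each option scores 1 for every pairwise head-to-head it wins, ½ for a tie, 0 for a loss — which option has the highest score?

dark mode: beats SSO login and bulk export; loses to offline sync and the API redesign → score 2.
SSO login: loses to dark mode, bulk export, offline sync, and the API redesign → score 0.
bulk export: beats SSO login; loses to dark mode, offline sync, and the API redesign → score 1.
offline sync: beats dark mode, SSO login, and bulk export; loses to the API redesign → score 3.
the API redesign: beats dark mode, SSO login, bulk export, and offline sync → score 4.
the API redesign has the best pairwise record.

the API redesign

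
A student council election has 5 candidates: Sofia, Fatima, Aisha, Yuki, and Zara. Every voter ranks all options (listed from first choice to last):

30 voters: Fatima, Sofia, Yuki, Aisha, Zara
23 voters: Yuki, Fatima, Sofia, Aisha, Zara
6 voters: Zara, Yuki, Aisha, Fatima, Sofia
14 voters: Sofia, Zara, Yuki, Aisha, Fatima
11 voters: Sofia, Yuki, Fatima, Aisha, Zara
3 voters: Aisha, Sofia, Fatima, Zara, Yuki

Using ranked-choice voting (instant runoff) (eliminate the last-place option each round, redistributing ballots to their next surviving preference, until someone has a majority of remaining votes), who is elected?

Round 1: Sofia 25, Fatima 30, Aisha 3, Yuki 23, Zara 6. Eliminate Aisha.
Round 2: Sofia 28, Fatima 30, Yuki 23, Zara 6. Eliminate Zara.
Round 3: Sofia 28, Fatima 30, Yuki 29. Eliminate Sofia.
Round 4: Fatima 33, Yuki 54. Yuki has a majority.

Yuki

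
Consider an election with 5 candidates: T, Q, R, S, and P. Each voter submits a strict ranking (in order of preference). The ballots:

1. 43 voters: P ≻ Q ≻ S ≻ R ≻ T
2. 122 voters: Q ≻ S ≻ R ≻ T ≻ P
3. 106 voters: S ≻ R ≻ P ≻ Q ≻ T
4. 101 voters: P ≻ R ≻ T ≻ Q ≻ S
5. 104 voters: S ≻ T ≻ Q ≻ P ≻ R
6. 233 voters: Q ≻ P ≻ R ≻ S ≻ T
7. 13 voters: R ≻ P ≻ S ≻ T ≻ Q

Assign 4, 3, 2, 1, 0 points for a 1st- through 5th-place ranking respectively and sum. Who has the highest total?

Q

T: 43·0 + 122·1 + 106·0 + 101·2 + 104·3 + 233·0 + 13·1 = 649
Q: 43·3 + 122·4 + 106·1 + 101·1 + 104·2 + 233·4 + 13·0 = 1964
R: 43·1 + 122·2 + 106·3 + 101·3 + 104·0 + 233·2 + 13·4 = 1426
S: 43·2 + 122·3 + 106·4 + 101·0 + 104·4 + 233·1 + 13·2 = 1551
P: 43·4 + 122·0 + 106·2 + 101·4 + 104·1 + 233·3 + 13·3 = 1630
Q has the highest Borda score (1964).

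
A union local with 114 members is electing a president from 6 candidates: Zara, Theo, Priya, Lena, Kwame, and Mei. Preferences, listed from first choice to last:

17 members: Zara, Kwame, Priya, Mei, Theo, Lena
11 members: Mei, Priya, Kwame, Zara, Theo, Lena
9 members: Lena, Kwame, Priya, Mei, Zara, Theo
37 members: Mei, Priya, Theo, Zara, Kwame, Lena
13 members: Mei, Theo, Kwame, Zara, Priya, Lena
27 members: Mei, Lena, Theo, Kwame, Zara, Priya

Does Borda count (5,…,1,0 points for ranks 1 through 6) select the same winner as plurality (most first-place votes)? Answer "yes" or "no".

Borda — scores: Zara 243, Theo 272, Priya 283, Lena 153, Kwame 267, Mei 492. Winner: Mei.
Plurality — first-place votes: Zara 17, Theo 0, Priya 0, Lena 9, Kwame 0, Mei 88. Winner: Mei.
The two methods agree.

yes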